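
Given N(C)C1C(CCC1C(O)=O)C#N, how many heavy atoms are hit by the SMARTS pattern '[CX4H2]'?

The query [CX4H2] means: sp3 carbon (X4) with exactly two hydrogens.
Check the 12 heavy atoms by environment: 3× C (H1, X4) → no; 2× C (H2, X4) → match; 1× C (H0, X3) → no; 1× O (H0, X1) → no; 1× O (H1, X2) → no; 1× C (H0, X2) → no; 1× N (H0, X1) → no; 1× N (H1, X3) → no; 1× C (H3, X4) → no.
That gives 2 matching atoms.

2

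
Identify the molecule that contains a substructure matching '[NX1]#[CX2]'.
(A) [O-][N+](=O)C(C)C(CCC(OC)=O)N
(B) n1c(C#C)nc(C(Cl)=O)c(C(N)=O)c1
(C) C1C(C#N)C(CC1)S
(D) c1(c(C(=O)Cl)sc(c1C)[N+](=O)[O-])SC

C

[NX1]#[CX2] describes a nitrogen triple-bonded to a two-connected carbon (a nitrile).
(A) has a nitro group (-[N+](=O)[O-]) but there is no C#N triple bond.
(B) has a primary amide (-C(=O)NH2) but the nitrogen is NX3, not NX1.
(C) contains a nitrile (-C#N), which satisfies every atom and bond constraint.
(D) has a nitro group (-[N+](=O)[O-]) but there is no C#N triple bond.
So the answer is (C).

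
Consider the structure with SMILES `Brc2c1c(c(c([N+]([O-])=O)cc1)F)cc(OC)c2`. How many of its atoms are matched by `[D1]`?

5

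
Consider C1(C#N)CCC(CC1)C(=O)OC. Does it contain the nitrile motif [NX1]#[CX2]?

The pattern [NX1]#[CX2] describes a nitrogen triple-bonded to a two-connected carbon — a nitrile.
The molecule carries a nitrile (-C#N), whose atoms satisfy every constraint of the query, so the pattern matches.

Yes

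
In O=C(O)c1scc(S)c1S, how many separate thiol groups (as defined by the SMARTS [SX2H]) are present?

2

[SX2H] is the SMARTS for a thiol: an aliphatic sulfur with two connections, one being H.
The molecule carries 2 separate instances of a thiol (-SH) meeting every constraint; each maps to a distinct set of atoms, giving 2 matches.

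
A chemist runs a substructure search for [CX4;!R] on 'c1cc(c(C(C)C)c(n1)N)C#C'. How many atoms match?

3

Check the 12 heavy atoms by environment: 1× n (aromatic, X2, in 6-ring) → no; 5× c (aromatic, X3, in 6-ring) → no; 2× C (X2, acyclic) → no; 3× C (X4, acyclic) → match; 1× N (X3, acyclic) → no.
That gives 3 matching atoms.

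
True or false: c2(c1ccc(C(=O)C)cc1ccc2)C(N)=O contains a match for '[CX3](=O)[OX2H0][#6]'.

The pattern [CX3](=O)[OX2H0][#6] describes a carbonyl carbon bonded to an oxygen that is itself bonded to carbon (no H on that O) — an ester.
The closest candidate here is a primary amide (-C(=O)NH2), but the carbonyl is bonded to N, not to an O-C linkage. No other fragment satisfies the full query, so there is no match.

False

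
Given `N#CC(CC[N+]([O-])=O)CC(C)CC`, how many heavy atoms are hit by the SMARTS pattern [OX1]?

2

The query [OX1] means: aliphatic oxygen with one total connection — typically a carbonyl =O or an oxide.
Check the 13 heavy atoms by environment: 8× C (X4) → no; 1× N (charge +1, X3) → no; 1× O (charge -1, X1) → match; 1× O (X1) → match; 1× C (X2) → no; 1× N (X1) → no.
Summing the matching environments: 1 + 1 = 2 matching atoms.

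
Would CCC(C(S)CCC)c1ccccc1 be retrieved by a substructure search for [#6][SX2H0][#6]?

No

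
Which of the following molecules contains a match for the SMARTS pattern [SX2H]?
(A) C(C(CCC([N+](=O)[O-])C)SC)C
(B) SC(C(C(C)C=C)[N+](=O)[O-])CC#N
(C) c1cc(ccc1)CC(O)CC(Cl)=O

B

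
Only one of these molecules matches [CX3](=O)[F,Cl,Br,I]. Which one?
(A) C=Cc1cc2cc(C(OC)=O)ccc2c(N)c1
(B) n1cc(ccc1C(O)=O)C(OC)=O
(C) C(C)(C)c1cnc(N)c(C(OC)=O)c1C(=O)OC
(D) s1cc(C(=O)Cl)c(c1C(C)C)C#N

D

[CX3](=O)[F,Cl,Br,I] describes a carbonyl carbon bonded to a halogen (an acyl halide).
(A) has a methyl-ester group (-C(=O)OCH3) but the carbonyl is bonded to -O-C, not to a halogen.
(B) has a methyl-ester group (-C(=O)OCH3) but the carbonyl is bonded to -O-C, not to a halogen.
(C) has a methyl-ester group (-C(=O)OCH3) but the carbonyl is bonded to -O-C, not to a halogen.
(D) contains an acyl chloride (-C(=O)Cl), which satisfies every atom and bond constraint.
So the answer is (D).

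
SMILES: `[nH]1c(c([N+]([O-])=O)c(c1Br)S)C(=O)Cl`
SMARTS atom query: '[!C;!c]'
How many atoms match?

The query [!C;!c] means: neither aliphatic nor aromatic carbon — same as [!#6].
Check the 13 heavy atoms by environment: 1× n (aromatic) → match; 4× c (aromatic) → no; 1× Br → match; 1× S → match; 1× C → no; 2× O → match; 1× Cl → match; 1× N (charge +1) → match; 1× O (charge -1) → match.
Summing the matching environments: 1 + 1 + 1 + 2 + 1 + 1 + 1 = 8 matching atoms.

8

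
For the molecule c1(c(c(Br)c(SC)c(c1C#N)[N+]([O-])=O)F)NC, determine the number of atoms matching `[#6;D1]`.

2

The query [#6;D1] means: carbon bonded to exactly one heavy atom.
Check the 17 heavy atoms by environment: 6× c (aromatic, D3) → no; 1× C (D2) → no; 1× N (D1) → no; 1× S (D2) → no; 2× C (D1) → match; 1× N (charge +1, D3) → no; 1× O (charge -1, D1) → no; 1× O (D1) → no; 1× F (D1) → no; 1× Br (D1) → no; 1× N (D2) → no.
That gives 2 matching atoms.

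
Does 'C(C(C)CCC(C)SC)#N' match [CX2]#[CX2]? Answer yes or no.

The pattern [CX2]#[CX2] describes a carbon-carbon triple bond — an alkyne.
The closest candidate here is a nitrile (-C#N), but the triple bond is C#N, not C#C. No other fragment satisfies the full query, so there is no match.

No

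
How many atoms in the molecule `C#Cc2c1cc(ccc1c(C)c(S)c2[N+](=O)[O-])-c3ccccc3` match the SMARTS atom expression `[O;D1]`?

2

The query [O;D1] means: aliphatic oxygen bonded to exactly one heavy atom.
Check the 23 heavy atoms by environment: 8× c (aromatic, D3) → no; 8× c (aromatic, D2) → no; 1× S (D1) → no; 1× C (D2) → no; 2× C (D1) → no; 1× N (charge +1, D3) → no; 1× O (charge -1, D1) → match; 1× O (D1) → match.
Summing the matching environments: 1 + 1 = 2 matching atoms.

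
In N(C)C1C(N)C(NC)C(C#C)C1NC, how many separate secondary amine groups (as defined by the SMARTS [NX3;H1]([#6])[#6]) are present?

3

[NX3;H1]([#6])[#6] is the SMARTS for a secondary amine: a trivalent nitrogen with one H, bonded to two carbons.
The molecule carries 3 separate instances of an N-methylamino group (-NHCH3) meeting every constraint; each maps to a distinct set of atoms, giving 3 matches.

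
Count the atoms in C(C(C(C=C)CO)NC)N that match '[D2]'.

4

The query [D2] means: atom with exactly two heavy-atom neighbours.
Check the 10 heavy atoms by environment: 3× C (D2) → match; 2× C (D3) → no; 1× N (D2) → match; 2× C (D1) → no; 1× O (D1) → no; 1× N (D1) → no.
Summing the matching environments: 3 + 1 = 4 matching atoms.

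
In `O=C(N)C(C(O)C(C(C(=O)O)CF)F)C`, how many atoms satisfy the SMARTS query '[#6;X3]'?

2

The query [#6;X3] means: any carbon (aromatic or not) with three total connections.
Check the 15 heavy atoms by environment: 6× C (X4) → no; 2× C (X3) → match; 2× O (X1) → no; 1× N (X3) → no; 2× F (X1) → no; 2× O (X2) → no.
That gives 2 matching atoms.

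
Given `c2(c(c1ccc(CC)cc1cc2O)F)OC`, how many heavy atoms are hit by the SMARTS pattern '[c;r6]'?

10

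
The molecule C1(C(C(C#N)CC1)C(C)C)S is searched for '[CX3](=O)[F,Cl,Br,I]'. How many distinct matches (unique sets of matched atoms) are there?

0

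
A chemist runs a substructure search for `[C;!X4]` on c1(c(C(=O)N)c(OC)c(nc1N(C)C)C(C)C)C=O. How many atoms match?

2

The query [C;!X4] means: aliphatic carbon that does not have four total connections.
Check the 19 heavy atoms by environment: 1× n (aromatic, X2) → no; 5× c (aromatic, X3) → no; 1× O (X2) → no; 6× C (X4) → no; 2× C (X3) → match; 2× O (X1) → no; 2× N (X3) → no.
That gives 2 matching atoms.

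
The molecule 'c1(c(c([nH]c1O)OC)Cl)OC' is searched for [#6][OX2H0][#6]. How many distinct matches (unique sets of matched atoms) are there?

[#6][OX2H0][#6] is the SMARTS for an ether: an aliphatic oxygen bridging two carbons with no H on the oxygen.
The molecule carries 2 separate instances of a methoxy ether (-OCH3) meeting every constraint; each maps to a distinct set of atoms, giving 2 matches.

2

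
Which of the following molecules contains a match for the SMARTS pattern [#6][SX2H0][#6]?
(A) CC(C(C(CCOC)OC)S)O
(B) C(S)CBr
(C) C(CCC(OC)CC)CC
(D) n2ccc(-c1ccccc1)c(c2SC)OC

[#6][SX2H0][#6] describes an aliphatic sulfur bridging two carbons with no H on the sulfur (a thioether).
(A) has a methoxy ether (-OCH3) but the bridging atom is O, not S.
(B) has a thiol (-SH) but the sulfur has H1, not H0 bridging two carbons.
(C) has a methoxy ether (-OCH3) but the bridging atom is O, not S.
(D) contains a methylthio ether (-SCH3), which satisfies every atom and bond constraint.
So the answer is (D).

D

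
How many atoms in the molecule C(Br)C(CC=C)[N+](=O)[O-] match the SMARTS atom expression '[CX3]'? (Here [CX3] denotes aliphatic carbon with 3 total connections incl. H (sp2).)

2

The query [CX3] means: C with X3: aliphatic carbon with exactly 3 total connections.
Check the 9 heavy atoms by environment: 3× C (X4) → no; 1× Br (X1) → no; 2× C (X3) → match; 1× N (charge +1, X3) → no; 1× O (charge -1, X1) → no; 1× O (X1) → no.
That gives 2 matching atoms.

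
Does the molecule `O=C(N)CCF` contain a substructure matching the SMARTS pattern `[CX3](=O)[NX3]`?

The pattern [CX3](=O)[NX3] describes a carbonyl carbon bonded to a trivalent nitrogen — an amide.
The molecule carries a primary amide (-C(=O)NH2), whose atoms satisfy every constraint of the query, so the pattern matches.

Yes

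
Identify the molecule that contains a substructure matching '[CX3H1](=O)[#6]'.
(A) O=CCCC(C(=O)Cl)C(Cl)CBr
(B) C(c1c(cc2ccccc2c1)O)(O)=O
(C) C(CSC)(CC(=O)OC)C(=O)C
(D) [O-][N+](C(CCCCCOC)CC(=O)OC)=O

A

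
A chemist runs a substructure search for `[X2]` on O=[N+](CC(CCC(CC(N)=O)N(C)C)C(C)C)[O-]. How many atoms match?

0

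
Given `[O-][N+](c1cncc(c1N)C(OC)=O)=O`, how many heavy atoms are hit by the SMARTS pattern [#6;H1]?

2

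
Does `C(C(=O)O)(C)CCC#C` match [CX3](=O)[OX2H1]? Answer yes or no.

The pattern [CX3](=O)[OX2H1] describes an sp2 carbon double-bonded to O and single-bonded to an -OH oxygen — a carboxylic acid.
The molecule carries a carboxylic acid group (-C(=O)OH), whose atoms satisfy every constraint of the query, so the pattern matches.

Yes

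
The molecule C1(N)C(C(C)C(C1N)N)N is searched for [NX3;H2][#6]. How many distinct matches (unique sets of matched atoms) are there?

[NX3;H2][#6] is the SMARTS for a primary amine: a trivalent nitrogen with two H attached to carbon.
The molecule carries 4 separate instances of a primary amino group (-NH2) meeting every constraint; each maps to a distinct set of atoms, giving 4 matches.

4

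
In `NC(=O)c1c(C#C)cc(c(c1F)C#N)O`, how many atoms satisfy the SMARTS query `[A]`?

9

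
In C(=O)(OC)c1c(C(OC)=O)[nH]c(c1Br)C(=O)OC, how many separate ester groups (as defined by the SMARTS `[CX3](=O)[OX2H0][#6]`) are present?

[CX3](=O)[OX2H0][#6] is the SMARTS for an ester: a carbonyl carbon bonded to an oxygen that is itself bonded to carbon (no H on that O).
The molecule carries 3 separate instances of a methyl-ester group (-C(=O)OCH3) meeting every constraint; each maps to a distinct set of atoms, giving 3 matches.

3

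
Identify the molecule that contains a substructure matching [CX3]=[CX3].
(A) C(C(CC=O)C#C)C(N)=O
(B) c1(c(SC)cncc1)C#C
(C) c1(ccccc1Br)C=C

[CX3]=[CX3] describes a non-aromatic C=C double bond between two sp2 carbons (an alkene).
(A) has an ethynyl group (-C#CH) but the C-C bond is a triple bond, not a double bond.
(B) has an ethynyl group (-C#CH) but the C-C bond is a triple bond, not a double bond.
(C) contains a vinyl group (-CH=CH2), which satisfies every atom and bond constraint.
So the answer is (C).

C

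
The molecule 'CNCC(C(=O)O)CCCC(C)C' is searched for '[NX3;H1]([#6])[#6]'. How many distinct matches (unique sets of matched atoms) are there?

[NX3;H1]([#6])[#6] is the SMARTS for a secondary amine: a trivalent nitrogen with one H, bonded to two carbons.
Exactly one fragment in the molecule meets all constraints, giving 1 match.

1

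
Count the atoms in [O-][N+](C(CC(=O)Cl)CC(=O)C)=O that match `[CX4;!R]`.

4

The query [CX4;!R] means: aliphatic carbon with four total connections, not in a ring.
Check the 12 heavy atoms by environment: 4× C (X4, acyclic) → match; 2× C (X3, acyclic) → no; 3× O (X1, acyclic) → no; 1× Cl (X1, acyclic) → no; 1× N (charge +1, X3, acyclic) → no; 1× O (charge -1, X1, acyclic) → no.
That gives 4 matching atoms.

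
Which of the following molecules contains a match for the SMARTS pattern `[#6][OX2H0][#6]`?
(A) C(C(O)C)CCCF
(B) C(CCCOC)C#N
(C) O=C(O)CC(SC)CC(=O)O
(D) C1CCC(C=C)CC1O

B

[#6][OX2H0][#6] describes an aliphatic oxygen bridging two carbons with no H on the oxygen (an ether).
(A) has a hydroxyl group (-OH) but the oxygen has H1, not H0 bridging two carbons.
(B) contains a methoxy ether (-OCH3), which satisfies every atom and bond constraint.
(C) has a carboxylic acid group (-C(=O)OH) but the -OH oxygen has H1; the =O is OX1, not OX2.
(D) has a hydroxyl group (-OH) but the oxygen has H1, not H0 bridging two carbons.
So the answer is (B).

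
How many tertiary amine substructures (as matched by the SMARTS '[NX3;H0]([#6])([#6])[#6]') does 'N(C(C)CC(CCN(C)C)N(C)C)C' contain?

2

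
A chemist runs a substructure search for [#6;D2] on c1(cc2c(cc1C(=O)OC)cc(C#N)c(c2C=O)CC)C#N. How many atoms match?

7

The query [#6;D2] means: any carbon bonded to exactly two heavy atoms.
Check the 22 heavy atoms by environment: 7× c (aromatic, D3) → no; 3× c (aromatic, D2) → match; 4× C (D2) → match; 2× N (D1) → no; 2× C (D1) → no; 1× C (D3) → no; 2× O (D1) → no; 1× O (D2) → no.
Summing the matching environments: 3 + 4 = 7 matching atoms.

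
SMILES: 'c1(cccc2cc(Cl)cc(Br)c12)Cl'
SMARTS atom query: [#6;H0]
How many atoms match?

5

The query [#6;H0] means: any carbon with no attached hydrogen.
Check the 13 heavy atoms by environment: 5× c (aromatic, H0) → match; 5× c (aromatic, H1) → no; 1× Br (H0) → no; 2× Cl (H0) → no.
That gives 5 matching atoms.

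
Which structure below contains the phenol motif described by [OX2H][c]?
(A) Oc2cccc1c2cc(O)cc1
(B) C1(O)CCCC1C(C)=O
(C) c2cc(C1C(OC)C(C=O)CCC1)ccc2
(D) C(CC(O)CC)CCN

[OX2H][c] describes a hydroxyl oxygen attached to an aromatic carbon (a phenol).
(A) contains a hydroxyl group (-OH), which satisfies every atom and bond constraint.
(B) has a hydroxyl group (-OH) but the -OH is on an aliphatic carbon, not an aromatic c.
(C) has a methoxy ether (-OCH3) but the oxygen has H0, not H1.
(D) has a hydroxyl group (-OH) but the -OH is on an aliphatic carbon, not an aromatic c.
So the answer is (A).

A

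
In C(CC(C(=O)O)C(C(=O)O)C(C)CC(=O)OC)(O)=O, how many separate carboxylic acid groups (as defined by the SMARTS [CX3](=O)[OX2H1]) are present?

[CX3](=O)[OX2H1] is the SMARTS for a carboxylic acid: an sp2 carbon double-bonded to O and single-bonded to an -OH oxygen.
The molecule carries 3 separate instances of a carboxylic acid group (-C(=O)OH) meeting every constraint; each maps to a distinct set of atoms, giving 3 matches.

3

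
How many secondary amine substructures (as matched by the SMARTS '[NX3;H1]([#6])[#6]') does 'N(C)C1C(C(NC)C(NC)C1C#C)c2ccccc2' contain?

3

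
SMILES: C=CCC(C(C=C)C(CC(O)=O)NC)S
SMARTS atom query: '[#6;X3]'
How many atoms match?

The query [#6;X3] means: any carbon (aromatic or not) with three total connections.
Check the 15 heavy atoms by environment: 6× C (X4) → no; 1× N (X3) → no; 5× C (X3) → match; 1× O (X1) → no; 1× O (X2) → no; 1× S (X2) → no.
That gives 5 matching atoms.

5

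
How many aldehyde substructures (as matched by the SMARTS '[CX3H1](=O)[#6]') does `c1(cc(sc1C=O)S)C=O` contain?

2

[CX3H1](=O)[#6] is the SMARTS for an aldehyde: an sp2 carbon with one H, double-bonded to O and single-bonded to carbon.
The molecule carries 2 separate instances of an aldehyde (-CHO) meeting every constraint; each maps to a distinct set of atoms, giving 2 matches.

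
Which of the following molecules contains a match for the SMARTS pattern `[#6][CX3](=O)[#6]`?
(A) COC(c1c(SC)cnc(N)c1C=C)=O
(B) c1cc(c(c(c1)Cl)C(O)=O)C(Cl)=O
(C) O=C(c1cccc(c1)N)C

[#6][CX3](=O)[#6] describes a carbonyl carbon (no H) flanked by two carbons (a ketone).
(A) has a methyl-ester group (-C(=O)OCH3) but one neighbour of the carbonyl carbon is O, not C.
(B) has a carboxylic acid group (-C(=O)OH) but one neighbour of the carbonyl carbon is O, not C.
(C) contains an acetyl/ketone group (-C(=O)CH3), which satisfies every atom and bond constraint.
So the answer is (C).

C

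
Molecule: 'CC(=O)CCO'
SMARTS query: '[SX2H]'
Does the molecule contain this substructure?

No

The pattern [SX2H] describes an aliphatic sulfur with two connections, one being H — a thiol.
The closest candidate here is a hydroxyl group (-OH), but it is an -OH, not an -SH. No other fragment satisfies the full query, so there is no match.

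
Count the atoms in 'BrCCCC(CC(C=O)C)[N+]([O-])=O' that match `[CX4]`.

The query [CX4] means: C with X4: aliphatic carbon with exactly 4 total connections (bonds + H).
Check the 13 heavy atoms by environment: 7× C (X4) → match; 1× N (charge +1, X3) → no; 1× O (charge -1, X1) → no; 2× O (X1) → no; 1× C (X3) → no; 1× Br (X1) → no.
That gives 7 matching atoms.

7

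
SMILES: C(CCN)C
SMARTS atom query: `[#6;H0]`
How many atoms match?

0

The query [#6;H0] means: any carbon with no attached hydrogen.
Check the 5 heavy atoms by environment: 3× C (H2) → no; 1× N (H2) → no; 1× C (H3) → no.
No environment satisfies the query, so 0 matching atoms.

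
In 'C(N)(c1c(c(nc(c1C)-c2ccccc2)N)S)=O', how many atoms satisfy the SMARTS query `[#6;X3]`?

12

The query [#6;X3] means: any carbon (aromatic or not) with three total connections.
Check the 18 heavy atoms by environment: 1× n (aromatic, X2) → no; 11× c (aromatic, X3) → match; 1× S (X2) → no; 1× C (X4) → no; 1× C (X3) → match; 1× O (X1) → no; 2× N (X3) → no.
Summing the matching environments: 11 + 1 = 12 matching atoms.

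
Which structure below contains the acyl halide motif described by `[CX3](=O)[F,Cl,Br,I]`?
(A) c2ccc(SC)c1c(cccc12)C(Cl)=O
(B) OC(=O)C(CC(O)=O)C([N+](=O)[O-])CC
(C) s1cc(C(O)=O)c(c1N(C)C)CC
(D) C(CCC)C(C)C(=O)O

A

[CX3](=O)[F,Cl,Br,I] describes a carbonyl carbon bonded to a halogen (an acyl halide).
(A) contains an acyl chloride (-C(=O)Cl), which satisfies every atom and bond constraint.
(B) has a carboxylic acid group (-C(=O)OH) but the carbonyl is bonded to -OH, not to a halogen.
(C) has a carboxylic acid group (-C(=O)OH) but the carbonyl is bonded to -OH, not to a halogen.
(D) has a carboxylic acid group (-C(=O)OH) but the carbonyl is bonded to -OH, not to a halogen.
So the answer is (A).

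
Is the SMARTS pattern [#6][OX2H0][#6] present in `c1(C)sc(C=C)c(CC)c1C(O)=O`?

No

The pattern [#6][OX2H0][#6] describes an aliphatic oxygen bridging two carbons with no H on the oxygen — an ether.
The closest candidate here is a carboxylic acid group (-C(=O)OH), but the -OH oxygen has H1; the =O is OX1, not OX2. No other fragment satisfies the full query, so there is no match.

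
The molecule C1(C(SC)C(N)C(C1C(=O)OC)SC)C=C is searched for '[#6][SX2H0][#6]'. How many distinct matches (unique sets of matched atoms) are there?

2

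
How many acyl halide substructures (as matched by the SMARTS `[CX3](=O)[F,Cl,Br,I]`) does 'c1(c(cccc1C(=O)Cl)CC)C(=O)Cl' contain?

2

[CX3](=O)[F,Cl,Br,I] is the SMARTS for an acyl halide: a carbonyl carbon bonded to a halogen.
The molecule carries 2 separate instances of an acyl chloride (-C(=O)Cl) meeting every constraint; each maps to a distinct set of atoms, giving 2 matches.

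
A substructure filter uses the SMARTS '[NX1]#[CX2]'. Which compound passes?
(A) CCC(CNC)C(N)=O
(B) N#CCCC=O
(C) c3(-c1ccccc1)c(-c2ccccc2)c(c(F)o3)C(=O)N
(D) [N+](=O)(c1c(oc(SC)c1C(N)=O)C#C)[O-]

[NX1]#[CX2] describes a nitrogen triple-bonded to a two-connected carbon (a nitrile).
(A) has a primary amide (-C(=O)NH2) but the nitrogen is NX3, not NX1.
(B) contains a nitrile (-C#N), which satisfies every atom and bond constraint.
(C) has a primary amide (-C(=O)NH2) but the nitrogen is NX3, not NX1.
(D) has a primary amide (-C(=O)NH2) but the nitrogen is NX3, not NX1.
So the answer is (B).

B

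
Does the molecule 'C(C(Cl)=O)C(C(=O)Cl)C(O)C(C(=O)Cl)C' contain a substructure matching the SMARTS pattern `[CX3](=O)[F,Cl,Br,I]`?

Yes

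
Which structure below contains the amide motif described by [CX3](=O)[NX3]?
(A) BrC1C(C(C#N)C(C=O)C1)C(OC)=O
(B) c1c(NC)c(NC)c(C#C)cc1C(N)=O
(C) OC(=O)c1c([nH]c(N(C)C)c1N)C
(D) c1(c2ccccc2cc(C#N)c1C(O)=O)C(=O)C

B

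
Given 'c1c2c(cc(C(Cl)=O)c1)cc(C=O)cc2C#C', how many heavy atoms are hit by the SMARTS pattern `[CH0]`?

Check the 17 heavy atoms by environment: 5× c (aromatic, H0) → no; 5× c (aromatic, H1) → no; 2× C (H0) → match; 2× C (H1) → no; 2× O (H0) → no; 1× Cl (H0) → no.
That gives 2 matching atoms.

2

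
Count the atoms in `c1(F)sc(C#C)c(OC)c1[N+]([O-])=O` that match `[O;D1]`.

Check the 13 heavy atoms by environment: 1× s (aromatic, D2) → no; 4× c (aromatic, D3) → no; 1× N (charge +1, D3) → no; 1× O (charge -1, D1) → match; 1× O (D1) → match; 1× O (D2) → no; 2× C (D1) → no; 1× F (D1) → no; 1× C (D2) → no.
Summing the matching environments: 1 + 1 = 2 matching atoms.

2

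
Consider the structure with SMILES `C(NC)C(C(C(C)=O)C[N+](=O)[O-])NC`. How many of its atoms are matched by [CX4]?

7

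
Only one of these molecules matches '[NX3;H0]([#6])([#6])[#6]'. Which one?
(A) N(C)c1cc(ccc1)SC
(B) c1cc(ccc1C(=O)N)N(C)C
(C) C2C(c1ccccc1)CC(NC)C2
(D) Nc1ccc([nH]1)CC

B

[NX3;H0]([#6])([#6])[#6] describes a trivalent nitrogen with no H, bonded to three carbons (a tertiary amine).
(A) has an N-methylamino group (-NHCH3) but the nitrogen still has one H (H1), not H0.
(B) contains a dimethylamino group (-N(CH3)2), which satisfies every atom and bond constraint.
(C) has an N-methylamino group (-NHCH3) but the nitrogen still has one H (H1), not H0.
(D) has a primary amino group (-NH2) but the nitrogen has H2, not H0 with three carbons.
So the answer is (B).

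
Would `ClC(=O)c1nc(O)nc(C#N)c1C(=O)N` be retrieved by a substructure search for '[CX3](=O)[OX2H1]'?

No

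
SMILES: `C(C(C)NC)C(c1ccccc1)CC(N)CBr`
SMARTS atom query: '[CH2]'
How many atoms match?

3

The query [CH2] means: aliphatic carbon with exactly two hydrogens.
Check the 17 heavy atoms by environment: 2× C (H3) → no; 3× C (H1) → no; 3× C (H2) → match; 1× Br (H0) → no; 1× c (aromatic, H0) → no; 5× c (aromatic, H1) → no; 1× N (H2) → no; 1× N (H1) → no.
That gives 3 matching atoms.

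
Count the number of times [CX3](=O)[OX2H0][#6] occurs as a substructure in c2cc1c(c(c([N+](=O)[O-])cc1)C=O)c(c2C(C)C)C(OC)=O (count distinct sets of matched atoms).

1

[CX3](=O)[OX2H0][#6] is the SMARTS for an ester: a carbonyl carbon bonded to an oxygen that is itself bonded to carbon (no H on that O).
Exactly one fragment in the molecule meets all constraints, giving 1 match.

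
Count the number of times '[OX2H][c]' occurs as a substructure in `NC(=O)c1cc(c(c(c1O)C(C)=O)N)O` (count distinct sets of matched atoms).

2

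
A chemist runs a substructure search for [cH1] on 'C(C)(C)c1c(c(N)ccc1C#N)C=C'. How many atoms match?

2

The query [cH1] means: aromatic carbon bearing exactly one hydrogen.
Check the 14 heavy atoms by environment: 4× c (aromatic, H0) → no; 2× c (aromatic, H1) → match; 2× C (H1) → no; 1× C (H2) → no; 1× C (H0) → no; 1× N (H0) → no; 1× N (H2) → no; 2× C (H3) → no.
That gives 2 matching atoms.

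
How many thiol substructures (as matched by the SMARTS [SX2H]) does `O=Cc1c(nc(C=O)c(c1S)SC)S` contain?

2

[SX2H] is the SMARTS for a thiol: an aliphatic sulfur with two connections, one being H.
The molecule carries 2 separate instances of a thiol (-SH) meeting every constraint; each maps to a distinct set of atoms, giving 2 matches.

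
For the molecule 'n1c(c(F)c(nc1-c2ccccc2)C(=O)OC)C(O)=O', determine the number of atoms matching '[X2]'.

The query [X2] means: any atom with exactly two total connections (bonds + H).
Check the 20 heavy atoms by environment: 2× n (aromatic, X2) → match; 10× c (aromatic, X3) → no; 2× C (X3) → no; 2× O (X1) → no; 2× O (X2) → match; 1× C (X4) → no; 1× F (X1) → no.
Summing the matching environments: 2 + 2 = 4 matching atoms.

4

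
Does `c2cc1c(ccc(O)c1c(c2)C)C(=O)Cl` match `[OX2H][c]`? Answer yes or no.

Yes

The pattern [OX2H][c] describes a hydroxyl oxygen attached to an aromatic carbon — a phenol.
The molecule carries a hydroxyl group (-OH), whose atoms satisfy every constraint of the query, so the pattern matches.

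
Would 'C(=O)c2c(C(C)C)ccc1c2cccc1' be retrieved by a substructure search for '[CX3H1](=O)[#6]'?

Yes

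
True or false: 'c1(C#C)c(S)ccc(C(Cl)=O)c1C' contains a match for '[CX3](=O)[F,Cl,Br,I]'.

True

The pattern [CX3](=O)[F,Cl,Br,I] describes a carbonyl carbon bonded to a halogen — an acyl halide.
The molecule carries an acyl chloride (-C(=O)Cl), whose atoms satisfy every constraint of the query, so the pattern matches.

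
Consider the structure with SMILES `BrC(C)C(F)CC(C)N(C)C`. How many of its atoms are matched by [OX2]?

The query [OX2] means: aliphatic oxygen with two total connections — ether, hydroxyl, or ester single-bond O.
Check the 11 heavy atoms by environment: 8× C (X4) → no; 1× Br (X1) → no; 1× N (X3) → no; 1× F (X1) → no.
No environment satisfies the query, so 0 matching atoms.

0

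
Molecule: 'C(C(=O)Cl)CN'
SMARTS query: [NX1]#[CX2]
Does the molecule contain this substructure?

The pattern [NX1]#[CX2] describes a nitrogen triple-bonded to a two-connected carbon — a nitrile.
The closest candidate here is a primary amino group (-NH2), but the nitrogen is NX3 (three connections), not NX1 triple-bonded. No other fragment satisfies the full query, so there is no match.

No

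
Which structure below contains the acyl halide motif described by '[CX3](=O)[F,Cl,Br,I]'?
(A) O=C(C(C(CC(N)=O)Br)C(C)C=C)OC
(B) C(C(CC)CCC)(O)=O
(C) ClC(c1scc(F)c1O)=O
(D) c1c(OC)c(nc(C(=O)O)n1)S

C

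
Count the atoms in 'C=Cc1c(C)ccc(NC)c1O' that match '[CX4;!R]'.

The query [CX4;!R] means: aliphatic carbon with four total connections, not in a ring.
Check the 12 heavy atoms by environment: 6× c (aromatic, X3, in 6-ring) → no; 2× C (X4, acyclic) → match; 1× N (X3, acyclic) → no; 2× C (X3, acyclic) → no; 1× O (X2, acyclic) → no.
That gives 2 matching atoms.

2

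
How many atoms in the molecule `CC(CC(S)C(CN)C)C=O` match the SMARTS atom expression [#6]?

8

The query [#6] means: #6 matches any atom with atomic number 6 (carbon, aromatic or aliphatic).
Check the 11 heavy atoms by environment: 8× C → match; 1× O → no; 1× S → no; 1× N → no.
That gives 8 matching atoms.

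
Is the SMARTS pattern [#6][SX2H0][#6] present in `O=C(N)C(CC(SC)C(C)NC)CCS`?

Yes

The pattern [#6][SX2H0][#6] describes an aliphatic sulfur bridging two carbons with no H on the sulfur — a thioether.
The molecule carries a methylthio ether (-SCH3), whose atoms satisfy every constraint of the query, so the pattern matches.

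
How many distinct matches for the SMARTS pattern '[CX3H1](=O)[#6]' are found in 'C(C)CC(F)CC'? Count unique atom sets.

0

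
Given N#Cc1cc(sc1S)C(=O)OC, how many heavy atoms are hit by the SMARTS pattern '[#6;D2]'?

2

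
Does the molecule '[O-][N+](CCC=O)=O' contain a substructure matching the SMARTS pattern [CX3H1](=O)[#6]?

The pattern [CX3H1](=O)[#6] describes an sp2 carbon with one H, double-bonded to O and single-bonded to carbon — an aldehyde.
The molecule carries an aldehyde (-CHO), whose atoms satisfy every constraint of the query, so the pattern matches.

Yes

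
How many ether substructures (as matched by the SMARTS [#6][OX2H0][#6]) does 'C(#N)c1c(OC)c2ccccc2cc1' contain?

1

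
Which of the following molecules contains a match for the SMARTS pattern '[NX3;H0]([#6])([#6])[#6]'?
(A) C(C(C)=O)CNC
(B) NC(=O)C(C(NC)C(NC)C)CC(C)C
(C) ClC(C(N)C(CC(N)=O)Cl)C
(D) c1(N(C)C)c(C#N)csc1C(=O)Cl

D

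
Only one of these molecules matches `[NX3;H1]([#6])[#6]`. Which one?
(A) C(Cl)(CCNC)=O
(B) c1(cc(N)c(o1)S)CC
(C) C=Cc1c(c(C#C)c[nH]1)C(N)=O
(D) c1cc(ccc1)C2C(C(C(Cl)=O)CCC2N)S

[NX3;H1]([#6])[#6] describes a trivalent nitrogen with one H, bonded to two carbons (a secondary amine).
(A) contains an N-methylamino group (-NHCH3), which satisfies every atom and bond constraint.
(B) has a primary amino group (-NH2) but the nitrogen has H2 and only one carbon neighbour.
(C) has a primary amide (-C(=O)NH2) but the -C(=O)NH2 nitrogen has H2, not H1.
(D) has a primary amino group (-NH2) but the nitrogen has H2 and only one carbon neighbour.
So the answer is (A).

A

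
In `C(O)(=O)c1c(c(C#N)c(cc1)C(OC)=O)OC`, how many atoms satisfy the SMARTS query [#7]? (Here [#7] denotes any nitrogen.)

1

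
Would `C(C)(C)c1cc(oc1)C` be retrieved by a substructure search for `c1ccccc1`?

No

The pattern c1ccccc1 describes six aromatic carbons in a ring — a benzene ring.
The closest candidate here is a methyl group (-CH3), but no six-membered all-carbon aromatic ring is present. No other fragment satisfies the full query, so there is no match.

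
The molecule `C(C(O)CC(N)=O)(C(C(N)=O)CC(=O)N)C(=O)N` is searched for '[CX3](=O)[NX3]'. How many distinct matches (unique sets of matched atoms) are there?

4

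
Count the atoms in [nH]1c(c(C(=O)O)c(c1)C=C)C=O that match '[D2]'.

The query [D2] means: atom with exactly two heavy-atom neighbours.
Check the 12 heavy atoms by environment: 1× n (aromatic, D2) → match; 3× c (aromatic, D3) → no; 1× c (aromatic, D2) → match; 2× C (D2) → match; 3× O (D1) → no; 1× C (D1) → no; 1× C (D3) → no.
Summing the matching environments: 1 + 1 + 2 = 4 matching atoms.

4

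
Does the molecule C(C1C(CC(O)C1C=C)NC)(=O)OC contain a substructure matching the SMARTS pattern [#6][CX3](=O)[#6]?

The pattern [#6][CX3](=O)[#6] describes a carbonyl carbon (no H) flanked by two carbons — a ketone.
The closest candidate here is a methyl-ester group (-C(=O)OCH3), but one neighbour of the carbonyl carbon is O, not C. No other fragment satisfies the full query, so there is no match.

No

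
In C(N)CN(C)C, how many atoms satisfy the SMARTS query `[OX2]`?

The query [OX2] means: aliphatic oxygen with two total connections — ether, hydroxyl, or ester single-bond O.
Check the 6 heavy atoms by environment: 4× C (X4) → no; 2× N (X3) → no.
No environment satisfies the query, so 0 matching atoms.

0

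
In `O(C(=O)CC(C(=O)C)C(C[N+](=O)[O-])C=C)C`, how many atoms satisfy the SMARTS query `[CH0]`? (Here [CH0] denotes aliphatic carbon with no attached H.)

The query [CH0] means: aliphatic carbon with no attached hydrogen.
Check the 16 heavy atoms by environment: 3× C (H2) → no; 3× C (H1) → no; 2× C (H0) → match; 4× O (H0) → no; 2× C (H3) → no; 1× N (charge +1, H0) → no; 1× O (charge -1, H0) → no.
That gives 2 matching atoms.

2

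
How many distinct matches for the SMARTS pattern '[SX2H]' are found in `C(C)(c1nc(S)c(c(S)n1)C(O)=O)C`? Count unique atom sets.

2

[SX2H] is the SMARTS for a thiol: an aliphatic sulfur with two connections, one being H.
The molecule carries 2 separate instances of a thiol (-SH) meeting every constraint; each maps to a distinct set of atoms, giving 2 matches.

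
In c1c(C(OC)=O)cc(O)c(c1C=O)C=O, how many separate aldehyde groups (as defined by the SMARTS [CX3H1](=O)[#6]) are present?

2

[CX3H1](=O)[#6] is the SMARTS for an aldehyde: an sp2 carbon with one H, double-bonded to O and single-bonded to carbon.
The molecule carries 2 separate instances of an aldehyde (-CHO) meeting every constraint; each maps to a distinct set of atoms, giving 2 matches.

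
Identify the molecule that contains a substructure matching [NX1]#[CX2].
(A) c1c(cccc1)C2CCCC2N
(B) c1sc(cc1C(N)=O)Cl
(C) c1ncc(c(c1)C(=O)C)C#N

C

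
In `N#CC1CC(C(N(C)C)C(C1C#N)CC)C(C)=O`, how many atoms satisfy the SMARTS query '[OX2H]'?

0

Check the 18 heavy atoms by environment: 5× C (H1, X4) → no; 2× C (H2, X4) → no; 2× C (H0, X2) → no; 2× N (H0, X1) → no; 4× C (H3, X4) → no; 1× N (H0, X3) → no; 1× C (H0, X3) → no; 1× O (H0, X1) → no.
No environment satisfies the query, so 0 matching atoms.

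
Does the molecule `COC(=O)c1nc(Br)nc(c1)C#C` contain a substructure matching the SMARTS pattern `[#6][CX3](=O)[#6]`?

No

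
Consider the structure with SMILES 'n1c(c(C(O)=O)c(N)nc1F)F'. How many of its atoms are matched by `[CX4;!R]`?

0

Check the 12 heavy atoms by environment: 2× n (aromatic, X2, in 6-ring) → no; 4× c (aromatic, X3, in 6-ring) → no; 1× N (X3, acyclic) → no; 2× F (X1, acyclic) → no; 1× C (X3, acyclic) → no; 1× O (X1, acyclic) → no; 1× O (X2, acyclic) → no.
No environment satisfies the query, so 0 matching atoms.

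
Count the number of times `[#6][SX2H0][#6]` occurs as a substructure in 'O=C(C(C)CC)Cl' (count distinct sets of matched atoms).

0

[#6][SX2H0][#6] is the SMARTS for a thioether: an aliphatic sulfur bridging two carbons with no H on the sulfur.
No fragment in the molecule satisfies every constraint, giving 0 matches.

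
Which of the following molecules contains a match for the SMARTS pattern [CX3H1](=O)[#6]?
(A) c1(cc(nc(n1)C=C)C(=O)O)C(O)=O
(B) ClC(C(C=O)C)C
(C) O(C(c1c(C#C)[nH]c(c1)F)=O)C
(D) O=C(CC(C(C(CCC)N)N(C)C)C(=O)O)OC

B

[CX3H1](=O)[#6] describes an sp2 carbon with one H, double-bonded to O and single-bonded to carbon (an aldehyde).
(A) has a carboxylic acid group (-C(=O)OH) but the carbonyl carbon has H0 and is bonded to O, not H1.
(B) contains an aldehyde (-CHO), which satisfies every atom and bond constraint.
(C) has a methyl-ester group (-C(=O)OCH3) but the carbonyl carbon has H0, not H1.
(D) has a carboxylic acid group (-C(=O)OH) but the carbonyl carbon has H0 and is bonded to O, not H1.
So the answer is (B).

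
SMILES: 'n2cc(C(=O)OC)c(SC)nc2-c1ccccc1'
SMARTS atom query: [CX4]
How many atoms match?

2

The query [CX4] means: C with X4: aliphatic carbon with exactly 4 total connections (bonds + H).
Check the 18 heavy atoms by environment: 2× n (aromatic, X2) → no; 10× c (aromatic, X3) → no; 1× C (X3) → no; 1× O (X1) → no; 1× O (X2) → no; 2× C (X4) → match; 1× S (X2) → no.
That gives 2 matching atoms.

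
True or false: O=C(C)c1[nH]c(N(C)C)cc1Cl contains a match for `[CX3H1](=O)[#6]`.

False

The pattern [CX3H1](=O)[#6] describes an sp2 carbon with one H, double-bonded to O and single-bonded to carbon — an aldehyde.
The closest candidate here is an acetyl/ketone group (-C(=O)CH3), but the carbonyl carbon has H0 (two carbon neighbours), not H1. No other fragment satisfies the full query, so there is no match.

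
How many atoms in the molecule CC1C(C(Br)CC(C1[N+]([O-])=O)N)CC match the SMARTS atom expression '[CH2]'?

Check the 14 heavy atoms by environment: 2× C (H2) → match; 5× C (H1) → no; 1× N (H2) → no; 2× C (H3) → no; 1× N (charge +1, H0) → no; 1× O (charge -1, H0) → no; 1× O (H0) → no; 1× Br (H0) → no.
That gives 2 matching atoms.

2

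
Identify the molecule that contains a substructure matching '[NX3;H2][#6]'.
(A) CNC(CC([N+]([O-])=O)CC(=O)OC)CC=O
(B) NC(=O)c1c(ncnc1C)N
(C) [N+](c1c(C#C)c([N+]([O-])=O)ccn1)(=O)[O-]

[NX3;H2][#6] describes a trivalent nitrogen with two H attached to carbon (a primary amine).
(A) has an N-methylamino group (-NHCH3) but the nitrogen bears two carbons and only one H (H1), not H2.
(B) contains a primary amino group (-NH2), which satisfies every atom and bond constraint.
(C) has a nitro group (-[N+](=O)[O-]) but the nitrogen is [N+] with no H, not NX3H2.
So the answer is (B).

B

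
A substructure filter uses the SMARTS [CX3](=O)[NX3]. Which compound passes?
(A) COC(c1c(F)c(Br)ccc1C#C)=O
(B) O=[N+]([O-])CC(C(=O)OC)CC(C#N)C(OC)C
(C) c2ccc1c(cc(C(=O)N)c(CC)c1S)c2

C

[CX3](=O)[NX3] describes a carbonyl carbon bonded to a trivalent nitrogen (an amide).
(A) has a methyl-ester group (-C(=O)OCH3) but the carbonyl is bonded to O, not to an NX3 nitrogen.
(B) has a methyl-ester group (-C(=O)OCH3) but the carbonyl is bonded to O, not to an NX3 nitrogen.
(C) contains a primary amide (-C(=O)NH2), which satisfies every atom and bond constraint.
So the answer is (C).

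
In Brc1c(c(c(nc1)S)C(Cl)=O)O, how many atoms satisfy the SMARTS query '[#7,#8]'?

3

The query [#7,#8] means: nitrogen or oxygen (comma = OR).
Check the 12 heavy atoms by environment: 1× n (aromatic) → match; 5× c (aromatic) → no; 1× Br → no; 1× S → no; 1× C → no; 2× O → match; 1× Cl → no.
Summing the matching environments: 1 + 2 = 3 matching atoms.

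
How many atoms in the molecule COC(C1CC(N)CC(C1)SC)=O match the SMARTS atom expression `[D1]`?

The query [D1] means: atom with exactly one heavy-atom neighbour (degree 1).
Check the 13 heavy atoms by environment: 4× C (D3) → no; 3× C (D2) → no; 1× S (D2) → no; 2× C (D1) → match; 1× O (D1) → match; 1× O (D2) → no; 1× N (D1) → match.
Summing the matching environments: 2 + 1 + 1 = 4 matching atoms.

4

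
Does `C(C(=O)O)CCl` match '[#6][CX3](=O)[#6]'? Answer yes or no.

No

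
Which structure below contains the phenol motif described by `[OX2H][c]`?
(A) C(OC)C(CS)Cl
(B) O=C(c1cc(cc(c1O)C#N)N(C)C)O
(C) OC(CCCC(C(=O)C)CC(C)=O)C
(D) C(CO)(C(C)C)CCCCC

[OX2H][c] describes a hydroxyl oxygen attached to an aromatic carbon (a phenol).
(A) has a methoxy ether (-OCH3) but the oxygen has H0, not H1.
(B) contains a hydroxyl group (-OH), which satisfies every atom and bond constraint.
(C) has a hydroxyl group (-OH) but the -OH is on an aliphatic carbon, not an aromatic c.
(D) has a hydroxyl group (-OH) but the -OH is on an aliphatic carbon, not an aromatic c.
So the answer is (B).

B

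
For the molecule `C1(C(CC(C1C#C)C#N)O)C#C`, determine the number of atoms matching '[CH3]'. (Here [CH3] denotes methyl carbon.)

The query [CH3] means: aliphatic carbon with exactly three hydrogens.
Check the 12 heavy atoms by environment: 6× C (H1) → no; 1× C (H2) → no; 3× C (H0) → no; 1× O (H1) → no; 1× N (H0) → no.
No environment satisfies the query, so 0 matching atoms.

0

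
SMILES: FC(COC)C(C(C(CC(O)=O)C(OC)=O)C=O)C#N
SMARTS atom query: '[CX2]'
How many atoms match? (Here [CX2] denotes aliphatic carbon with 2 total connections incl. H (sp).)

1

The query [CX2] means: C with X2: aliphatic carbon with exactly 2 total connections.
Check the 20 heavy atoms by environment: 8× C (X4) → no; 1× F (X1) → no; 1× C (X2) → match; 1× N (X1) → no; 3× C (X3) → no; 3× O (X1) → no; 3× O (X2) → no.
That gives 1 matching atom.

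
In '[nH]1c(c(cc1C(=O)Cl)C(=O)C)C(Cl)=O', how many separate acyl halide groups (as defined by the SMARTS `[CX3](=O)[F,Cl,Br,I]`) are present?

[CX3](=O)[F,Cl,Br,I] is the SMARTS for an acyl halide: a carbonyl carbon bonded to a halogen.
The molecule carries 2 separate instances of an acyl chloride (-C(=O)Cl) meeting every constraint; each maps to a distinct set of atoms, giving 2 matches.

2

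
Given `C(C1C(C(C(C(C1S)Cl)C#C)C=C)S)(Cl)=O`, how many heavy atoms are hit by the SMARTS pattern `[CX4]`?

6

Check the 16 heavy atoms by environment: 6× C (X4) → match; 2× S (X2) → no; 3× C (X3) → no; 1× O (X1) → no; 2× Cl (X1) → no; 2× C (X2) → no.
That gives 6 matching atoms.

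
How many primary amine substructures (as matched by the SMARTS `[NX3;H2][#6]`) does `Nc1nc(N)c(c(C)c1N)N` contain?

4

[NX3;H2][#6] is the SMARTS for a primary amine: a trivalent nitrogen with two H attached to carbon.
The molecule carries 4 separate instances of a primary amino group (-NH2) meeting every constraint; each maps to a distinct set of atoms, giving 4 matches.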